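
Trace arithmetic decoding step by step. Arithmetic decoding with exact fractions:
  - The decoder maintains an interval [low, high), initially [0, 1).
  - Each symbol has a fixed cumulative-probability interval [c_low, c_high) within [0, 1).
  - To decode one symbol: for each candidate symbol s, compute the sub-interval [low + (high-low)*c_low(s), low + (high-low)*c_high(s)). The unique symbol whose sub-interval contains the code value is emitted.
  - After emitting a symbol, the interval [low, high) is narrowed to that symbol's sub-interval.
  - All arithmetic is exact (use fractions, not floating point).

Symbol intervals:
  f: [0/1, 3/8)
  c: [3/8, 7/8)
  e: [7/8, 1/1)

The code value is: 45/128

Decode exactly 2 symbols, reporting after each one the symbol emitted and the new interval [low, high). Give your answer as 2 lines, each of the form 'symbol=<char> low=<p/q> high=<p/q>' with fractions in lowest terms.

Answer: symbol=f low=0/1 high=3/8
symbol=e low=21/64 high=3/8

Derivation:
Step 1: interval [0/1, 1/1), width = 1/1 - 0/1 = 1/1
  'f': [0/1 + 1/1*0/1, 0/1 + 1/1*3/8) = [0/1, 3/8) <- contains code 45/128
  'c': [0/1 + 1/1*3/8, 0/1 + 1/1*7/8) = [3/8, 7/8)
  'e': [0/1 + 1/1*7/8, 0/1 + 1/1*1/1) = [7/8, 1/1)
  emit 'f', narrow to [0/1, 3/8)
Step 2: interval [0/1, 3/8), width = 3/8 - 0/1 = 3/8
  'f': [0/1 + 3/8*0/1, 0/1 + 3/8*3/8) = [0/1, 9/64)
  'c': [0/1 + 3/8*3/8, 0/1 + 3/8*7/8) = [9/64, 21/64)
  'e': [0/1 + 3/8*7/8, 0/1 + 3/8*1/1) = [21/64, 3/8) <- contains code 45/128
  emit 'e', narrow to [21/64, 3/8)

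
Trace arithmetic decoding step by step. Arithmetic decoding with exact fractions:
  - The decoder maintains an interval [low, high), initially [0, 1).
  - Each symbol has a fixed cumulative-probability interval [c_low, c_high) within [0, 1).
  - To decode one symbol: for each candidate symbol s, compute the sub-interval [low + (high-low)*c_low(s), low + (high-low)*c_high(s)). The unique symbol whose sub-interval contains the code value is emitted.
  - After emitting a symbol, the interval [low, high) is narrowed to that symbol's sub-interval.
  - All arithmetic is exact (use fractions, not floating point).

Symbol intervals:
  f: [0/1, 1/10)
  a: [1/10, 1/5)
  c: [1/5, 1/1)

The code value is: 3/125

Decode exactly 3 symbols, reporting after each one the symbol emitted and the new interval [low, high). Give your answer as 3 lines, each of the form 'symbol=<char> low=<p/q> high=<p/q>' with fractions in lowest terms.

Answer: symbol=f low=0/1 high=1/10
symbol=c low=1/50 high=1/10
symbol=f low=1/50 high=7/250

Derivation:
Step 1: interval [0/1, 1/1), width = 1/1 - 0/1 = 1/1
  'f': [0/1 + 1/1*0/1, 0/1 + 1/1*1/10) = [0/1, 1/10) <- contains code 3/125
  'a': [0/1 + 1/1*1/10, 0/1 + 1/1*1/5) = [1/10, 1/5)
  'c': [0/1 + 1/1*1/5, 0/1 + 1/1*1/1) = [1/5, 1/1)
  emit 'f', narrow to [0/1, 1/10)
Step 2: interval [0/1, 1/10), width = 1/10 - 0/1 = 1/10
  'f': [0/1 + 1/10*0/1, 0/1 + 1/10*1/10) = [0/1, 1/100)
  'a': [0/1 + 1/10*1/10, 0/1 + 1/10*1/5) = [1/100, 1/50)
  'c': [0/1 + 1/10*1/5, 0/1 + 1/10*1/1) = [1/50, 1/10) <- contains code 3/125
  emit 'c', narrow to [1/50, 1/10)
Step 3: interval [1/50, 1/10), width = 1/10 - 1/50 = 2/25
  'f': [1/50 + 2/25*0/1, 1/50 + 2/25*1/10) = [1/50, 7/250) <- contains code 3/125
  'a': [1/50 + 2/25*1/10, 1/50 + 2/25*1/5) = [7/250, 9/250)
  'c': [1/50 + 2/25*1/5, 1/50 + 2/25*1/1) = [9/250, 1/10)
  emit 'f', narrow to [1/50, 7/250)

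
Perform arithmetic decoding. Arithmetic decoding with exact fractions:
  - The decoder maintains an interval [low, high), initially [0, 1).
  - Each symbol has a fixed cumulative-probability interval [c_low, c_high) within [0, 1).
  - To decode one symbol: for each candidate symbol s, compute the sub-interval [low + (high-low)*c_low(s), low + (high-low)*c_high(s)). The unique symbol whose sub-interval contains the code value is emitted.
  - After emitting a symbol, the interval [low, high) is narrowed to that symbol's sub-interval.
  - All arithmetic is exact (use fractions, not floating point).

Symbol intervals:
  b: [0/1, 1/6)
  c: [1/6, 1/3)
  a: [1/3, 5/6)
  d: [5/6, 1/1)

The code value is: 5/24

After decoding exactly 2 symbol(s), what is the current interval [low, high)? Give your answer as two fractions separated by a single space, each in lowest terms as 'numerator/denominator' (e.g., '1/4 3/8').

Answer: 7/36 2/9

Derivation:
Step 1: interval [0/1, 1/1), width = 1/1 - 0/1 = 1/1
  'b': [0/1 + 1/1*0/1, 0/1 + 1/1*1/6) = [0/1, 1/6)
  'c': [0/1 + 1/1*1/6, 0/1 + 1/1*1/3) = [1/6, 1/3) <- contains code 5/24
  'a': [0/1 + 1/1*1/3, 0/1 + 1/1*5/6) = [1/3, 5/6)
  'd': [0/1 + 1/1*5/6, 0/1 + 1/1*1/1) = [5/6, 1/1)
  emit 'c', narrow to [1/6, 1/3)
Step 2: interval [1/6, 1/3), width = 1/3 - 1/6 = 1/6
  'b': [1/6 + 1/6*0/1, 1/6 + 1/6*1/6) = [1/6, 7/36)
  'c': [1/6 + 1/6*1/6, 1/6 + 1/6*1/3) = [7/36, 2/9) <- contains code 5/24
  'a': [1/6 + 1/6*1/3, 1/6 + 1/6*5/6) = [2/9, 11/36)
  'd': [1/6 + 1/6*5/6, 1/6 + 1/6*1/1) = [11/36, 1/3)
  emit 'c', narrow to [7/36, 2/9)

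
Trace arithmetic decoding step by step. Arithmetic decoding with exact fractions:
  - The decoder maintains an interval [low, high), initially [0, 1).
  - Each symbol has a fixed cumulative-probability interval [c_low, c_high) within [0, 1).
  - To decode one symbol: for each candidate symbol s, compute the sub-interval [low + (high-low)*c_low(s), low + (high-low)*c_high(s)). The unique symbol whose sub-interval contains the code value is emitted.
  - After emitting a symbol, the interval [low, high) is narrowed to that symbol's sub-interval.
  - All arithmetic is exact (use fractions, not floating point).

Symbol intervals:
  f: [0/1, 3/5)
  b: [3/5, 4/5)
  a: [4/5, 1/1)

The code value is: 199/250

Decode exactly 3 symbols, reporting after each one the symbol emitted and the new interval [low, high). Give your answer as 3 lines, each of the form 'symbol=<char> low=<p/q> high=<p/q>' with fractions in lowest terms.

Step 1: interval [0/1, 1/1), width = 1/1 - 0/1 = 1/1
  'f': [0/1 + 1/1*0/1, 0/1 + 1/1*3/5) = [0/1, 3/5)
  'b': [0/1 + 1/1*3/5, 0/1 + 1/1*4/5) = [3/5, 4/5) <- contains code 199/250
  'a': [0/1 + 1/1*4/5, 0/1 + 1/1*1/1) = [4/5, 1/1)
  emit 'b', narrow to [3/5, 4/5)
Step 2: interval [3/5, 4/5), width = 4/5 - 3/5 = 1/5
  'f': [3/5 + 1/5*0/1, 3/5 + 1/5*3/5) = [3/5, 18/25)
  'b': [3/5 + 1/5*3/5, 3/5 + 1/5*4/5) = [18/25, 19/25)
  'a': [3/5 + 1/5*4/5, 3/5 + 1/5*1/1) = [19/25, 4/5) <- contains code 199/250
  emit 'a', narrow to [19/25, 4/5)
Step 3: interval [19/25, 4/5), width = 4/5 - 19/25 = 1/25
  'f': [19/25 + 1/25*0/1, 19/25 + 1/25*3/5) = [19/25, 98/125)
  'b': [19/25 + 1/25*3/5, 19/25 + 1/25*4/5) = [98/125, 99/125)
  'a': [19/25 + 1/25*4/5, 19/25 + 1/25*1/1) = [99/125, 4/5) <- contains code 199/250
  emit 'a', narrow to [99/125, 4/5)

Answer: symbol=b low=3/5 high=4/5
symbol=a low=19/25 high=4/5
symbol=a low=99/125 high=4/5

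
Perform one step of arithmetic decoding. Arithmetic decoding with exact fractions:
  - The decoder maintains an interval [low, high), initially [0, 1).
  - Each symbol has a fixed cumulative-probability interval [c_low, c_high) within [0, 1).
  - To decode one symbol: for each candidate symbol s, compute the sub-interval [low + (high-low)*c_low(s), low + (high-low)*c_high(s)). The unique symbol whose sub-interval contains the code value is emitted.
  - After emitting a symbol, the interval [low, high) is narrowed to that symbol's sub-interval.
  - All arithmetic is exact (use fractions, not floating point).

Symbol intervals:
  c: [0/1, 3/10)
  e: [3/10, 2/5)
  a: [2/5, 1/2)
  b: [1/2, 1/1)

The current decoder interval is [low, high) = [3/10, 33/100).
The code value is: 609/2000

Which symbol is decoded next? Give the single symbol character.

Answer: c

Derivation:
Interval width = high − low = 33/100 − 3/10 = 3/100
Scaled code = (code − low) / width = (609/2000 − 3/10) / 3/100 = 3/20
  c: [0/1, 3/10) ← scaled code falls here ✓
  e: [3/10, 2/5) 
  a: [2/5, 1/2) 
  b: [1/2, 1/1) 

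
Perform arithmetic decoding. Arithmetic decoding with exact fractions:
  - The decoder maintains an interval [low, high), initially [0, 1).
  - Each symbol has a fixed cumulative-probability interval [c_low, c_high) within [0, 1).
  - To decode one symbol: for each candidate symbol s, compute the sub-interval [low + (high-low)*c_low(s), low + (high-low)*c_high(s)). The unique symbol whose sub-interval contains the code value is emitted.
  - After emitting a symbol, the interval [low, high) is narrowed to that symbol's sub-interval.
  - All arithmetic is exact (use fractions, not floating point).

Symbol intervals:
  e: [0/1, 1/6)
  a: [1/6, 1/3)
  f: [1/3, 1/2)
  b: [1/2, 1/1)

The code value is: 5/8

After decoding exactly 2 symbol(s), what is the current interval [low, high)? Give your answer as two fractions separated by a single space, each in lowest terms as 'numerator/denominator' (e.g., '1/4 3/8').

Answer: 7/12 2/3

Derivation:
Step 1: interval [0/1, 1/1), width = 1/1 - 0/1 = 1/1
  'e': [0/1 + 1/1*0/1, 0/1 + 1/1*1/6) = [0/1, 1/6)
  'a': [0/1 + 1/1*1/6, 0/1 + 1/1*1/3) = [1/6, 1/3)
  'f': [0/1 + 1/1*1/3, 0/1 + 1/1*1/2) = [1/3, 1/2)
  'b': [0/1 + 1/1*1/2, 0/1 + 1/1*1/1) = [1/2, 1/1) <- contains code 5/8
  emit 'b', narrow to [1/2, 1/1)
Step 2: interval [1/2, 1/1), width = 1/1 - 1/2 = 1/2
  'e': [1/2 + 1/2*0/1, 1/2 + 1/2*1/6) = [1/2, 7/12)
  'a': [1/2 + 1/2*1/6, 1/2 + 1/2*1/3) = [7/12, 2/3) <- contains code 5/8
  'f': [1/2 + 1/2*1/3, 1/2 + 1/2*1/2) = [2/3, 3/4)
  'b': [1/2 + 1/2*1/2, 1/2 + 1/2*1/1) = [3/4, 1/1)
  emit 'a', narrow to [7/12, 2/3)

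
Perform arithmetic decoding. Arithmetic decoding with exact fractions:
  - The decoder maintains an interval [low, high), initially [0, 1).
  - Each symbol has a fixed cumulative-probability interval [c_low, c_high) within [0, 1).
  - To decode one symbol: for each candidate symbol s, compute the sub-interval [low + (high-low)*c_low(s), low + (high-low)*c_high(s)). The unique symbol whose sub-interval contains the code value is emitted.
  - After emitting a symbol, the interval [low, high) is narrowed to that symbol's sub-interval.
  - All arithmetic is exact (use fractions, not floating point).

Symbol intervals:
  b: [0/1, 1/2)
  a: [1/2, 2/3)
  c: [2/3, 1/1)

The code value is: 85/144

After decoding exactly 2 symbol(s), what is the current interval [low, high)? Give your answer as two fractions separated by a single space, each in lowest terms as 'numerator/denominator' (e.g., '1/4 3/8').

Answer: 7/12 11/18

Derivation:
Step 1: interval [0/1, 1/1), width = 1/1 - 0/1 = 1/1
  'b': [0/1 + 1/1*0/1, 0/1 + 1/1*1/2) = [0/1, 1/2)
  'a': [0/1 + 1/1*1/2, 0/1 + 1/1*2/3) = [1/2, 2/3) <- contains code 85/144
  'c': [0/1 + 1/1*2/3, 0/1 + 1/1*1/1) = [2/3, 1/1)
  emit 'a', narrow to [1/2, 2/3)
Step 2: interval [1/2, 2/3), width = 2/3 - 1/2 = 1/6
  'b': [1/2 + 1/6*0/1, 1/2 + 1/6*1/2) = [1/2, 7/12)
  'a': [1/2 + 1/6*1/2, 1/2 + 1/6*2/3) = [7/12, 11/18) <- contains code 85/144
  'c': [1/2 + 1/6*2/3, 1/2 + 1/6*1/1) = [11/18, 2/3)
  emit 'a', narrow to [7/12, 11/18)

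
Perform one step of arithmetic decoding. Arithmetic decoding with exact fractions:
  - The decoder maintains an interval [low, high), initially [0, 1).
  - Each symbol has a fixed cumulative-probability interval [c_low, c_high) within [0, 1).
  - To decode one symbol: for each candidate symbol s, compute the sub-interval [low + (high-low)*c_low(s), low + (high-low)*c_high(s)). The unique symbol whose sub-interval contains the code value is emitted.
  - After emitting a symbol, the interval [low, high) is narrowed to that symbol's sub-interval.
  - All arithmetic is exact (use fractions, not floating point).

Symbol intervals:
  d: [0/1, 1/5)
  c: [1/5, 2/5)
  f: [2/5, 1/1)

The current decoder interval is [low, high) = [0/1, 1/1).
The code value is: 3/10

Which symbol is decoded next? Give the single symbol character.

Answer: c

Derivation:
Interval width = high − low = 1/1 − 0/1 = 1/1
Scaled code = (code − low) / width = (3/10 − 0/1) / 1/1 = 3/10
  d: [0/1, 1/5) 
  c: [1/5, 2/5) ← scaled code falls here ✓
  f: [2/5, 1/1) 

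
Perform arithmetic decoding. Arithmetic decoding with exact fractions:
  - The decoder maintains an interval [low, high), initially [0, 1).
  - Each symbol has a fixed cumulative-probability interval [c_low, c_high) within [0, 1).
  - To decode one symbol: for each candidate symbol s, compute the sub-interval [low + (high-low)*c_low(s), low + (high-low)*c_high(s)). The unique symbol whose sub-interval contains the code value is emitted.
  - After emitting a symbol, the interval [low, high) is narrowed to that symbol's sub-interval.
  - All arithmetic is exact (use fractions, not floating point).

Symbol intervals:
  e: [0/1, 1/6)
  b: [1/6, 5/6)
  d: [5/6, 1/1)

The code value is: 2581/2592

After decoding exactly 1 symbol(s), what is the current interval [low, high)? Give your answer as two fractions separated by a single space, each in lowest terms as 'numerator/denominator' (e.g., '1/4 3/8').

Answer: 5/6 1/1

Derivation:
Step 1: interval [0/1, 1/1), width = 1/1 - 0/1 = 1/1
  'e': [0/1 + 1/1*0/1, 0/1 + 1/1*1/6) = [0/1, 1/6)
  'b': [0/1 + 1/1*1/6, 0/1 + 1/1*5/6) = [1/6, 5/6)
  'd': [0/1 + 1/1*5/6, 0/1 + 1/1*1/1) = [5/6, 1/1) <- contains code 2581/2592
  emit 'd', narrow to [5/6, 1/1)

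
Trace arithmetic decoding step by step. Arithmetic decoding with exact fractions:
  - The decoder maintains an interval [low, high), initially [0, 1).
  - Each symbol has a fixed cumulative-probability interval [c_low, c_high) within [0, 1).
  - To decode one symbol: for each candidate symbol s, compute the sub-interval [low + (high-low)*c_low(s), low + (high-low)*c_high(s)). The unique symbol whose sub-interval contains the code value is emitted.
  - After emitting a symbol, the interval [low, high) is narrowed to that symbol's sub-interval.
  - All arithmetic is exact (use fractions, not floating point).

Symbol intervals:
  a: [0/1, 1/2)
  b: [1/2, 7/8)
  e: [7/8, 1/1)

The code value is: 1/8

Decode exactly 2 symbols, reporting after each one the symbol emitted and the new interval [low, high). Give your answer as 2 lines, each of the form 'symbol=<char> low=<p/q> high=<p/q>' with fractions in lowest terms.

Answer: symbol=a low=0/1 high=1/2
symbol=a low=0/1 high=1/4

Derivation:
Step 1: interval [0/1, 1/1), width = 1/1 - 0/1 = 1/1
  'a': [0/1 + 1/1*0/1, 0/1 + 1/1*1/2) = [0/1, 1/2) <- contains code 1/8
  'b': [0/1 + 1/1*1/2, 0/1 + 1/1*7/8) = [1/2, 7/8)
  'e': [0/1 + 1/1*7/8, 0/1 + 1/1*1/1) = [7/8, 1/1)
  emit 'a', narrow to [0/1, 1/2)
Step 2: interval [0/1, 1/2), width = 1/2 - 0/1 = 1/2
  'a': [0/1 + 1/2*0/1, 0/1 + 1/2*1/2) = [0/1, 1/4) <- contains code 1/8
  'b': [0/1 + 1/2*1/2, 0/1 + 1/2*7/8) = [1/4, 7/16)
  'e': [0/1 + 1/2*7/8, 0/1 + 1/2*1/1) = [7/16, 1/2)
  emit 'a', narrow to [0/1, 1/4)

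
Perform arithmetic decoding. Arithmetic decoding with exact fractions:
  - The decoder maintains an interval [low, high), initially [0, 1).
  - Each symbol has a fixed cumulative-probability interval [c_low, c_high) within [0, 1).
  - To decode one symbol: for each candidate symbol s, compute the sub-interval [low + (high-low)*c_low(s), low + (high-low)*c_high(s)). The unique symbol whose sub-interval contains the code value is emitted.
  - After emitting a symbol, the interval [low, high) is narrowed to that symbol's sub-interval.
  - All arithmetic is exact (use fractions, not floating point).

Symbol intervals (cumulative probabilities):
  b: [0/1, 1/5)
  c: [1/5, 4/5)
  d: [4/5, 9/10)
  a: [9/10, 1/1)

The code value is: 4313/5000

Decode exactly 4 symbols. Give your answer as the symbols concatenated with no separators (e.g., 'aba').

Step 1: interval [0/1, 1/1), width = 1/1 - 0/1 = 1/1
  'b': [0/1 + 1/1*0/1, 0/1 + 1/1*1/5) = [0/1, 1/5)
  'c': [0/1 + 1/1*1/5, 0/1 + 1/1*4/5) = [1/5, 4/5)
  'd': [0/1 + 1/1*4/5, 0/1 + 1/1*9/10) = [4/5, 9/10) <- contains code 4313/5000
  'a': [0/1 + 1/1*9/10, 0/1 + 1/1*1/1) = [9/10, 1/1)
  emit 'd', narrow to [4/5, 9/10)
Step 2: interval [4/5, 9/10), width = 9/10 - 4/5 = 1/10
  'b': [4/5 + 1/10*0/1, 4/5 + 1/10*1/5) = [4/5, 41/50)
  'c': [4/5 + 1/10*1/5, 4/5 + 1/10*4/5) = [41/50, 22/25) <- contains code 4313/5000
  'd': [4/5 + 1/10*4/5, 4/5 + 1/10*9/10) = [22/25, 89/100)
  'a': [4/5 + 1/10*9/10, 4/5 + 1/10*1/1) = [89/100, 9/10)
  emit 'c', narrow to [41/50, 22/25)
Step 3: interval [41/50, 22/25), width = 22/25 - 41/50 = 3/50
  'b': [41/50 + 3/50*0/1, 41/50 + 3/50*1/5) = [41/50, 104/125)
  'c': [41/50 + 3/50*1/5, 41/50 + 3/50*4/5) = [104/125, 217/250) <- contains code 4313/5000
  'd': [41/50 + 3/50*4/5, 41/50 + 3/50*9/10) = [217/250, 437/500)
  'a': [41/50 + 3/50*9/10, 41/50 + 3/50*1/1) = [437/500, 22/25)
  emit 'c', narrow to [104/125, 217/250)
Step 4: interval [104/125, 217/250), width = 217/250 - 104/125 = 9/250
  'b': [104/125 + 9/250*0/1, 104/125 + 9/250*1/5) = [104/125, 1049/1250)
  'c': [104/125 + 9/250*1/5, 104/125 + 9/250*4/5) = [1049/1250, 538/625)
  'd': [104/125 + 9/250*4/5, 104/125 + 9/250*9/10) = [538/625, 2161/2500) <- contains code 4313/5000
  'a': [104/125 + 9/250*9/10, 104/125 + 9/250*1/1) = [2161/2500, 217/250)
  emit 'd', narrow to [538/625, 2161/2500)

Answer: dccd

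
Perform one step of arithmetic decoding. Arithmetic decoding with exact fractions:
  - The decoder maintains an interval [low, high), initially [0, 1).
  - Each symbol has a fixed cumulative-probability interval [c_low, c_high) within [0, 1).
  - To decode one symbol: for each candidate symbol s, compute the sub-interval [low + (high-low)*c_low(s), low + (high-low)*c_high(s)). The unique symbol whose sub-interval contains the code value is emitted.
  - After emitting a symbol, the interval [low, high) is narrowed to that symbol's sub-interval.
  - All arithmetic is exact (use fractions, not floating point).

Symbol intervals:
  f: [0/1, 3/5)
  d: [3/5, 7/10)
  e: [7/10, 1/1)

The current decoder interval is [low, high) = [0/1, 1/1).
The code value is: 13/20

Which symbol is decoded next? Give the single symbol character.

Interval width = high − low = 1/1 − 0/1 = 1/1
Scaled code = (code − low) / width = (13/20 − 0/1) / 1/1 = 13/20
  f: [0/1, 3/5) 
  d: [3/5, 7/10) ← scaled code falls here ✓
  e: [7/10, 1/1) 

Answer: d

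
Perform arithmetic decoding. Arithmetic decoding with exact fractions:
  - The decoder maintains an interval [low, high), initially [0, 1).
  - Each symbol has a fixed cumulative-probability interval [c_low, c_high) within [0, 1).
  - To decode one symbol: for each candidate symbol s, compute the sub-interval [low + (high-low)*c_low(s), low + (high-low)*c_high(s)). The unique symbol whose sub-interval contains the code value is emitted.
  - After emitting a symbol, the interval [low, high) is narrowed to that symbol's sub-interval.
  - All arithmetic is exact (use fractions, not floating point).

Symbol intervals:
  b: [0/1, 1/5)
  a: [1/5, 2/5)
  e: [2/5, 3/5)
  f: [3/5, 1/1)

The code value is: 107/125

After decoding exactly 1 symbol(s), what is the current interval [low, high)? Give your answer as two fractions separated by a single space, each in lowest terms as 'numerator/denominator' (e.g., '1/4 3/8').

Answer: 3/5 1/1

Derivation:
Step 1: interval [0/1, 1/1), width = 1/1 - 0/1 = 1/1
  'b': [0/1 + 1/1*0/1, 0/1 + 1/1*1/5) = [0/1, 1/5)
  'a': [0/1 + 1/1*1/5, 0/1 + 1/1*2/5) = [1/5, 2/5)
  'e': [0/1 + 1/1*2/5, 0/1 + 1/1*3/5) = [2/5, 3/5)
  'f': [0/1 + 1/1*3/5, 0/1 + 1/1*1/1) = [3/5, 1/1) <- contains code 107/125
  emit 'f', narrow to [3/5, 1/1)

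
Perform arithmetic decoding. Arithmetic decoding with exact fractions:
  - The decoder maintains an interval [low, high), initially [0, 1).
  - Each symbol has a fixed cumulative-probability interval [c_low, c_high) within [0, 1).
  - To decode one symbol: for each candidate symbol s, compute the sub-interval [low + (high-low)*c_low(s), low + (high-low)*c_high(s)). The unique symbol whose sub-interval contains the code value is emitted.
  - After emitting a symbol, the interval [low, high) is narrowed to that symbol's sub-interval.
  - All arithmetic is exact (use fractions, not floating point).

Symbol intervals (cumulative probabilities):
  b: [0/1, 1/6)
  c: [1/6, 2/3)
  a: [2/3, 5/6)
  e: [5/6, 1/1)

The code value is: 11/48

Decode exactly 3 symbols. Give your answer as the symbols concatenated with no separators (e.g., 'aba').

Answer: cba

Derivation:
Step 1: interval [0/1, 1/1), width = 1/1 - 0/1 = 1/1
  'b': [0/1 + 1/1*0/1, 0/1 + 1/1*1/6) = [0/1, 1/6)
  'c': [0/1 + 1/1*1/6, 0/1 + 1/1*2/3) = [1/6, 2/3) <- contains code 11/48
  'a': [0/1 + 1/1*2/3, 0/1 + 1/1*5/6) = [2/3, 5/6)
  'e': [0/1 + 1/1*5/6, 0/1 + 1/1*1/1) = [5/6, 1/1)
  emit 'c', narrow to [1/6, 2/3)
Step 2: interval [1/6, 2/3), width = 2/3 - 1/6 = 1/2
  'b': [1/6 + 1/2*0/1, 1/6 + 1/2*1/6) = [1/6, 1/4) <- contains code 11/48
  'c': [1/6 + 1/2*1/6, 1/6 + 1/2*2/3) = [1/4, 1/2)
  'a': [1/6 + 1/2*2/3, 1/6 + 1/2*5/6) = [1/2, 7/12)
  'e': [1/6 + 1/2*5/6, 1/6 + 1/2*1/1) = [7/12, 2/3)
  emit 'b', narrow to [1/6, 1/4)
Step 3: interval [1/6, 1/4), width = 1/4 - 1/6 = 1/12
  'b': [1/6 + 1/12*0/1, 1/6 + 1/12*1/6) = [1/6, 13/72)
  'c': [1/6 + 1/12*1/6, 1/6 + 1/12*2/3) = [13/72, 2/9)
  'a': [1/6 + 1/12*2/3, 1/6 + 1/12*5/6) = [2/9, 17/72) <- contains code 11/48
  'e': [1/6 + 1/12*5/6, 1/6 + 1/12*1/1) = [17/72, 1/4)
  emit 'a', narrow to [2/9, 17/72)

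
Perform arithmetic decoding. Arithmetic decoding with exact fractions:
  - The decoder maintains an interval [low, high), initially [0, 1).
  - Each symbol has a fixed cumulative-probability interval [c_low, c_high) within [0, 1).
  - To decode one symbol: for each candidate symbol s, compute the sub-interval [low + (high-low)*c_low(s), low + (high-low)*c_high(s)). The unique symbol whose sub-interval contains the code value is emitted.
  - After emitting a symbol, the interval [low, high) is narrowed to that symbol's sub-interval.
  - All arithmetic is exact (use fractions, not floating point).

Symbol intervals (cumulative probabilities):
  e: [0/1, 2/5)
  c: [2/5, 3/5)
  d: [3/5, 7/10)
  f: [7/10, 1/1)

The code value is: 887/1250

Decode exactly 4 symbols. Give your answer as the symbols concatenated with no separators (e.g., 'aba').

Answer: feee

Derivation:
Step 1: interval [0/1, 1/1), width = 1/1 - 0/1 = 1/1
  'e': [0/1 + 1/1*0/1, 0/1 + 1/1*2/5) = [0/1, 2/5)
  'c': [0/1 + 1/1*2/5, 0/1 + 1/1*3/5) = [2/5, 3/5)
  'd': [0/1 + 1/1*3/5, 0/1 + 1/1*7/10) = [3/5, 7/10)
  'f': [0/1 + 1/1*7/10, 0/1 + 1/1*1/1) = [7/10, 1/1) <- contains code 887/1250
  emit 'f', narrow to [7/10, 1/1)
Step 2: interval [7/10, 1/1), width = 1/1 - 7/10 = 3/10
  'e': [7/10 + 3/10*0/1, 7/10 + 3/10*2/5) = [7/10, 41/50) <- contains code 887/1250
  'c': [7/10 + 3/10*2/5, 7/10 + 3/10*3/5) = [41/50, 22/25)
  'd': [7/10 + 3/10*3/5, 7/10 + 3/10*7/10) = [22/25, 91/100)
  'f': [7/10 + 3/10*7/10, 7/10 + 3/10*1/1) = [91/100, 1/1)
  emit 'e', narrow to [7/10, 41/50)
Step 3: interval [7/10, 41/50), width = 41/50 - 7/10 = 3/25
  'e': [7/10 + 3/25*0/1, 7/10 + 3/25*2/5) = [7/10, 187/250) <- contains code 887/1250
  'c': [7/10 + 3/25*2/5, 7/10 + 3/25*3/5) = [187/250, 193/250)
  'd': [7/10 + 3/25*3/5, 7/10 + 3/25*7/10) = [193/250, 98/125)
  'f': [7/10 + 3/25*7/10, 7/10 + 3/25*1/1) = [98/125, 41/50)
  emit 'e', narrow to [7/10, 187/250)
Step 4: interval [7/10, 187/250), width = 187/250 - 7/10 = 6/125
  'e': [7/10 + 6/125*0/1, 7/10 + 6/125*2/5) = [7/10, 899/1250) <- contains code 887/1250
  'c': [7/10 + 6/125*2/5, 7/10 + 6/125*3/5) = [899/1250, 911/1250)
  'd': [7/10 + 6/125*3/5, 7/10 + 6/125*7/10) = [911/1250, 917/1250)
  'f': [7/10 + 6/125*7/10, 7/10 + 6/125*1/1) = [917/1250, 187/250)
  emit 'e', narrow to [7/10, 899/1250)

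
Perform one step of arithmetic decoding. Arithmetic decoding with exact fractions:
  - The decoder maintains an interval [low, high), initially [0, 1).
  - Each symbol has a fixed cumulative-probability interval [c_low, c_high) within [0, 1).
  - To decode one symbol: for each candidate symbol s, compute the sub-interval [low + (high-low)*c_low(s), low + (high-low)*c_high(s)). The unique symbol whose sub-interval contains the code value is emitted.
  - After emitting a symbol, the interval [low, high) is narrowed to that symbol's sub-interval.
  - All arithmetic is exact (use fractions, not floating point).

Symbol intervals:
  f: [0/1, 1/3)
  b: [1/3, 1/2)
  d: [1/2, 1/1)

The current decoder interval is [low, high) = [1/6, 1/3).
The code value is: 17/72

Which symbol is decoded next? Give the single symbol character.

Answer: b

Derivation:
Interval width = high − low = 1/3 − 1/6 = 1/6
Scaled code = (code − low) / width = (17/72 − 1/6) / 1/6 = 5/12
  f: [0/1, 1/3) 
  b: [1/3, 1/2) ← scaled code falls here ✓
  d: [1/2, 1/1) 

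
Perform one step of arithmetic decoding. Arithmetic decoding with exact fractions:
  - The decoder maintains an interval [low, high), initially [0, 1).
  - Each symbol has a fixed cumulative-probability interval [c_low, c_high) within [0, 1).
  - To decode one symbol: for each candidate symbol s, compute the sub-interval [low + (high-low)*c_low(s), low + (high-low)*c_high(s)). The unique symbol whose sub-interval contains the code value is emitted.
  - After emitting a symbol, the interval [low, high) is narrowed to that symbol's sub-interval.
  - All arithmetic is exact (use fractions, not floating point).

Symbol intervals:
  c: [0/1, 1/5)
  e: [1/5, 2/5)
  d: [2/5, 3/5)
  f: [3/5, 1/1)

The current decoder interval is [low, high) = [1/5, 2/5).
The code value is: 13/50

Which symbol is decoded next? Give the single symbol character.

Interval width = high − low = 2/5 − 1/5 = 1/5
Scaled code = (code − low) / width = (13/50 − 1/5) / 1/5 = 3/10
  c: [0/1, 1/5) 
  e: [1/5, 2/5) ← scaled code falls here ✓
  d: [2/5, 3/5) 
  f: [3/5, 1/1) 

Answer: e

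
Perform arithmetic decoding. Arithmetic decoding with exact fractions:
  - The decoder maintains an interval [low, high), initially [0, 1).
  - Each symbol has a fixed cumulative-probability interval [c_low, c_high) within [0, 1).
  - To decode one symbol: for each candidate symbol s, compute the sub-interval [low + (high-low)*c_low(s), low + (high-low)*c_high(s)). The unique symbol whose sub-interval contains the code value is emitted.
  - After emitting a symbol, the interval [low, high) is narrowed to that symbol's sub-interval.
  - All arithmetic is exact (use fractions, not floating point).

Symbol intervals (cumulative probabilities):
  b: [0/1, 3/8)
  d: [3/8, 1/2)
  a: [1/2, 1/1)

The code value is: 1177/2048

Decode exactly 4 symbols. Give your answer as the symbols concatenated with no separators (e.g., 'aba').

Answer: abdb

Derivation:
Step 1: interval [0/1, 1/1), width = 1/1 - 0/1 = 1/1
  'b': [0/1 + 1/1*0/1, 0/1 + 1/1*3/8) = [0/1, 3/8)
  'd': [0/1 + 1/1*3/8, 0/1 + 1/1*1/2) = [3/8, 1/2)
  'a': [0/1 + 1/1*1/2, 0/1 + 1/1*1/1) = [1/2, 1/1) <- contains code 1177/2048
  emit 'a', narrow to [1/2, 1/1)
Step 2: interval [1/2, 1/1), width = 1/1 - 1/2 = 1/2
  'b': [1/2 + 1/2*0/1, 1/2 + 1/2*3/8) = [1/2, 11/16) <- contains code 1177/2048
  'd': [1/2 + 1/2*3/8, 1/2 + 1/2*1/2) = [11/16, 3/4)
  'a': [1/2 + 1/2*1/2, 1/2 + 1/2*1/1) = [3/4, 1/1)
  emit 'b', narrow to [1/2, 11/16)
Step 3: interval [1/2, 11/16), width = 11/16 - 1/2 = 3/16
  'b': [1/2 + 3/16*0/1, 1/2 + 3/16*3/8) = [1/2, 73/128)
  'd': [1/2 + 3/16*3/8, 1/2 + 3/16*1/2) = [73/128, 19/32) <- contains code 1177/2048
  'a': [1/2 + 3/16*1/2, 1/2 + 3/16*1/1) = [19/32, 11/16)
  emit 'd', narrow to [73/128, 19/32)
Step 4: interval [73/128, 19/32), width = 19/32 - 73/128 = 3/128
  'b': [73/128 + 3/128*0/1, 73/128 + 3/128*3/8) = [73/128, 593/1024) <- contains code 1177/2048
  'd': [73/128 + 3/128*3/8, 73/128 + 3/128*1/2) = [593/1024, 149/256)
  'a': [73/128 + 3/128*1/2, 73/128 + 3/128*1/1) = [149/256, 19/32)
  emit 'b', narrow to [73/128, 593/1024)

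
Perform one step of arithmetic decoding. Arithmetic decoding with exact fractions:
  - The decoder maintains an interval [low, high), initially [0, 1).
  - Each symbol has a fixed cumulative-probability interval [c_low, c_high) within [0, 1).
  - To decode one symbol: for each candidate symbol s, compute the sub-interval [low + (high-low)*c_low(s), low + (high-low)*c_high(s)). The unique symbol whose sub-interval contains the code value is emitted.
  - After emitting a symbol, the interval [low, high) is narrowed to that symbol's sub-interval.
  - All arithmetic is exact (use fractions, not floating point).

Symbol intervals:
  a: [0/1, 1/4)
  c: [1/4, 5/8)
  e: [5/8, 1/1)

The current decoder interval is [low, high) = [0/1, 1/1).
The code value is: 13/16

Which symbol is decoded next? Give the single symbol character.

Interval width = high − low = 1/1 − 0/1 = 1/1
Scaled code = (code − low) / width = (13/16 − 0/1) / 1/1 = 13/16
  a: [0/1, 1/4) 
  c: [1/4, 5/8) 
  e: [5/8, 1/1) ← scaled code falls here ✓

Answer: e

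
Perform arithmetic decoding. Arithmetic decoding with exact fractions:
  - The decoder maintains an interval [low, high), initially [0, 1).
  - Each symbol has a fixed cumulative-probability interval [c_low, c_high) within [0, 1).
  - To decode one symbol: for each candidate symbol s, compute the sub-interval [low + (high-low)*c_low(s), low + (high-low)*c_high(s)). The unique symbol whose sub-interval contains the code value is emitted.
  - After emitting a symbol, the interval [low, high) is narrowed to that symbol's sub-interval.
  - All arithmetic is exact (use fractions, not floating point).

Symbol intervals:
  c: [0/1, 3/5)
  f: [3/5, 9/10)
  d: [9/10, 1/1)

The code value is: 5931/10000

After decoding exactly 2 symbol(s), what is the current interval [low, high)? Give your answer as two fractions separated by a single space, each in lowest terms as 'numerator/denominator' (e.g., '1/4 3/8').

Step 1: interval [0/1, 1/1), width = 1/1 - 0/1 = 1/1
  'c': [0/1 + 1/1*0/1, 0/1 + 1/1*3/5) = [0/1, 3/5) <- contains code 5931/10000
  'f': [0/1 + 1/1*3/5, 0/1 + 1/1*9/10) = [3/5, 9/10)
  'd': [0/1 + 1/1*9/10, 0/1 + 1/1*1/1) = [9/10, 1/1)
  emit 'c', narrow to [0/1, 3/5)
Step 2: interval [0/1, 3/5), width = 3/5 - 0/1 = 3/5
  'c': [0/1 + 3/5*0/1, 0/1 + 3/5*3/5) = [0/1, 9/25)
  'f': [0/1 + 3/5*3/5, 0/1 + 3/5*9/10) = [9/25, 27/50)
  'd': [0/1 + 3/5*9/10, 0/1 + 3/5*1/1) = [27/50, 3/5) <- contains code 5931/10000
  emit 'd', narrow to [27/50, 3/5)

Answer: 27/50 3/5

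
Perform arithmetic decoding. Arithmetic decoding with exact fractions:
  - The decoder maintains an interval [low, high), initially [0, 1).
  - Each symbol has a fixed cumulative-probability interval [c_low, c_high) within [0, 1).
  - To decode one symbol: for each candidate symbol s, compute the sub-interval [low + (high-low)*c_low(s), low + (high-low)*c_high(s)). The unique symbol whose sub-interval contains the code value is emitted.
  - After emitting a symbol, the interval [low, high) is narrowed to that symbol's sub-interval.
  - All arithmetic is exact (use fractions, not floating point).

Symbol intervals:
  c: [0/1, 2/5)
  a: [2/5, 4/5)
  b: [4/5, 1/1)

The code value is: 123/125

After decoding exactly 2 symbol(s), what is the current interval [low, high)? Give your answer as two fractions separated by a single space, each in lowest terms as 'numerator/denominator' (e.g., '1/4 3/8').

Answer: 24/25 1/1

Derivation:
Step 1: interval [0/1, 1/1), width = 1/1 - 0/1 = 1/1
  'c': [0/1 + 1/1*0/1, 0/1 + 1/1*2/5) = [0/1, 2/5)
  'a': [0/1 + 1/1*2/5, 0/1 + 1/1*4/5) = [2/5, 4/5)
  'b': [0/1 + 1/1*4/5, 0/1 + 1/1*1/1) = [4/5, 1/1) <- contains code 123/125
  emit 'b', narrow to [4/5, 1/1)
Step 2: interval [4/5, 1/1), width = 1/1 - 4/5 = 1/5
  'c': [4/5 + 1/5*0/1, 4/5 + 1/5*2/5) = [4/5, 22/25)
  'a': [4/5 + 1/5*2/5, 4/5 + 1/5*4/5) = [22/25, 24/25)
  'b': [4/5 + 1/5*4/5, 4/5 + 1/5*1/1) = [24/25, 1/1) <- contains code 123/125
  emit 'b', narrow to [24/25, 1/1)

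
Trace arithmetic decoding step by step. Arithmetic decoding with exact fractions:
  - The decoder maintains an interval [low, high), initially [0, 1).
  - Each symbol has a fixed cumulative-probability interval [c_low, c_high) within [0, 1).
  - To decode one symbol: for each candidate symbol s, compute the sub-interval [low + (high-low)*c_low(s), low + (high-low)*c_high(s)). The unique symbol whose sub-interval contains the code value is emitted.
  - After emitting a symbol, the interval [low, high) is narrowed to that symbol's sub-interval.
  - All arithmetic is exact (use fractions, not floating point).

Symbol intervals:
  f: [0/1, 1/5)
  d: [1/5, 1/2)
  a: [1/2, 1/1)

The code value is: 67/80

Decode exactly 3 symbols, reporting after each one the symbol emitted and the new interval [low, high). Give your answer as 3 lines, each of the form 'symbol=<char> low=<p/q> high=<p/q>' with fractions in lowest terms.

Step 1: interval [0/1, 1/1), width = 1/1 - 0/1 = 1/1
  'f': [0/1 + 1/1*0/1, 0/1 + 1/1*1/5) = [0/1, 1/5)
  'd': [0/1 + 1/1*1/5, 0/1 + 1/1*1/2) = [1/5, 1/2)
  'a': [0/1 + 1/1*1/2, 0/1 + 1/1*1/1) = [1/2, 1/1) <- contains code 67/80
  emit 'a', narrow to [1/2, 1/1)
Step 2: interval [1/2, 1/1), width = 1/1 - 1/2 = 1/2
  'f': [1/2 + 1/2*0/1, 1/2 + 1/2*1/5) = [1/2, 3/5)
  'd': [1/2 + 1/2*1/5, 1/2 + 1/2*1/2) = [3/5, 3/4)
  'a': [1/2 + 1/2*1/2, 1/2 + 1/2*1/1) = [3/4, 1/1) <- contains code 67/80
  emit 'a', narrow to [3/4, 1/1)
Step 3: interval [3/4, 1/1), width = 1/1 - 3/4 = 1/4
  'f': [3/4 + 1/4*0/1, 3/4 + 1/4*1/5) = [3/4, 4/5)
  'd': [3/4 + 1/4*1/5, 3/4 + 1/4*1/2) = [4/5, 7/8) <- contains code 67/80
  'a': [3/4 + 1/4*1/2, 3/4 + 1/4*1/1) = [7/8, 1/1)
  emit 'd', narrow to [4/5, 7/8)

Answer: symbol=a low=1/2 high=1/1
symbol=a low=3/4 high=1/1
symbol=d low=4/5 high=7/8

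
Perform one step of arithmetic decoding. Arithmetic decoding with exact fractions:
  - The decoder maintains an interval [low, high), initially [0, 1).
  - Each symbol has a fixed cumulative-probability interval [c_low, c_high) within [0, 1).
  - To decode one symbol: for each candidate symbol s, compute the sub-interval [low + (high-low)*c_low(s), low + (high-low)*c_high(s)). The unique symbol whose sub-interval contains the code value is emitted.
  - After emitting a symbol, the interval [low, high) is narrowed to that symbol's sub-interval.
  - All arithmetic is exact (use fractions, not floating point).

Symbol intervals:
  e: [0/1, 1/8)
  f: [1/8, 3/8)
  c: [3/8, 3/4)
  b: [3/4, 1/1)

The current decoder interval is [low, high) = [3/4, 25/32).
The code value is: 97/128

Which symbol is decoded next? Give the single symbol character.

Answer: f

Derivation:
Interval width = high − low = 25/32 − 3/4 = 1/32
Scaled code = (code − low) / width = (97/128 − 3/4) / 1/32 = 1/4
  e: [0/1, 1/8) 
  f: [1/8, 3/8) ← scaled code falls here ✓
  c: [3/8, 3/4) 
  b: [3/4, 1/1) 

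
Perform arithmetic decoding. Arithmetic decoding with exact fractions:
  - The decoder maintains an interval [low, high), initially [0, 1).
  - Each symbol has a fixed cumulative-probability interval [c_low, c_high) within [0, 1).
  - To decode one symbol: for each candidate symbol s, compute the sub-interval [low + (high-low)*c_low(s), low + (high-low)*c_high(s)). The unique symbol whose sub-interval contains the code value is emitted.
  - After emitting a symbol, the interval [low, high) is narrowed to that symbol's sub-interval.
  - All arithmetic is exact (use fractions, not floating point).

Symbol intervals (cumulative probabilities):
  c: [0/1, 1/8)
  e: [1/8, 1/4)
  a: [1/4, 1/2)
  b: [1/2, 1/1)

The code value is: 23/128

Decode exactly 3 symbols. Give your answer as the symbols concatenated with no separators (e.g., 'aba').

Answer: eab

Derivation:
Step 1: interval [0/1, 1/1), width = 1/1 - 0/1 = 1/1
  'c': [0/1 + 1/1*0/1, 0/1 + 1/1*1/8) = [0/1, 1/8)
  'e': [0/1 + 1/1*1/8, 0/1 + 1/1*1/4) = [1/8, 1/4) <- contains code 23/128
  'a': [0/1 + 1/1*1/4, 0/1 + 1/1*1/2) = [1/4, 1/2)
  'b': [0/1 + 1/1*1/2, 0/1 + 1/1*1/1) = [1/2, 1/1)
  emit 'e', narrow to [1/8, 1/4)
Step 2: interval [1/8, 1/4), width = 1/4 - 1/8 = 1/8
  'c': [1/8 + 1/8*0/1, 1/8 + 1/8*1/8) = [1/8, 9/64)
  'e': [1/8 + 1/8*1/8, 1/8 + 1/8*1/4) = [9/64, 5/32)
  'a': [1/8 + 1/8*1/4, 1/8 + 1/8*1/2) = [5/32, 3/16) <- contains code 23/128
  'b': [1/8 + 1/8*1/2, 1/8 + 1/8*1/1) = [3/16, 1/4)
  emit 'a', narrow to [5/32, 3/16)
Step 3: interval [5/32, 3/16), width = 3/16 - 5/32 = 1/32
  'c': [5/32 + 1/32*0/1, 5/32 + 1/32*1/8) = [5/32, 41/256)
  'e': [5/32 + 1/32*1/8, 5/32 + 1/32*1/4) = [41/256, 21/128)
  'a': [5/32 + 1/32*1/4, 5/32 + 1/32*1/2) = [21/128, 11/64)
  'b': [5/32 + 1/32*1/2, 5/32 + 1/32*1/1) = [11/64, 3/16) <- contains code 23/128
  emit 'b', narrow to [11/64, 3/16)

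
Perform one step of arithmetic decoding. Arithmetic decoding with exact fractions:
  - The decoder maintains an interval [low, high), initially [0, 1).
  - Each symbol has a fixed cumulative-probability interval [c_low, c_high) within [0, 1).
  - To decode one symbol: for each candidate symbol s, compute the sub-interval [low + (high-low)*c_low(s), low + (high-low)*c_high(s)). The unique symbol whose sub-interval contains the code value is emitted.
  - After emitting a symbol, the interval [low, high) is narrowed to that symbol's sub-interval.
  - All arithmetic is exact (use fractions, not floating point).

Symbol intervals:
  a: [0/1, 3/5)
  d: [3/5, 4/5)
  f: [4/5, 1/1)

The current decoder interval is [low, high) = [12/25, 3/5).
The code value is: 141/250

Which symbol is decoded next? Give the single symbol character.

Answer: d

Derivation:
Interval width = high − low = 3/5 − 12/25 = 3/25
Scaled code = (code − low) / width = (141/250 − 12/25) / 3/25 = 7/10
  a: [0/1, 3/5) 
  d: [3/5, 4/5) ← scaled code falls here ✓
  f: [4/5, 1/1) 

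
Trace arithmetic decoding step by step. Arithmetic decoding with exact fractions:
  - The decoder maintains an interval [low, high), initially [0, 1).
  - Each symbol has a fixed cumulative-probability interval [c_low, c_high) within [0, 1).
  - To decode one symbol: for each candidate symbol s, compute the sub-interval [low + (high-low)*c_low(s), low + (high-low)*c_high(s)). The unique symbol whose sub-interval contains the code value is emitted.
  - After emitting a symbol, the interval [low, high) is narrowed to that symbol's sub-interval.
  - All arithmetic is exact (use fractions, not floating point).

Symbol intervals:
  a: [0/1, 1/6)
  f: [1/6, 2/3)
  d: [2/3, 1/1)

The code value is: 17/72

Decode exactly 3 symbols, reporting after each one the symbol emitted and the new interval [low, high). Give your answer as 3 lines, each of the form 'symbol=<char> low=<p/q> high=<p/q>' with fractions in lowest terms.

Step 1: interval [0/1, 1/1), width = 1/1 - 0/1 = 1/1
  'a': [0/1 + 1/1*0/1, 0/1 + 1/1*1/6) = [0/1, 1/6)
  'f': [0/1 + 1/1*1/6, 0/1 + 1/1*2/3) = [1/6, 2/3) <- contains code 17/72
  'd': [0/1 + 1/1*2/3, 0/1 + 1/1*1/1) = [2/3, 1/1)
  emit 'f', narrow to [1/6, 2/3)
Step 2: interval [1/6, 2/3), width = 2/3 - 1/6 = 1/2
  'a': [1/6 + 1/2*0/1, 1/6 + 1/2*1/6) = [1/6, 1/4) <- contains code 17/72
  'f': [1/6 + 1/2*1/6, 1/6 + 1/2*2/3) = [1/4, 1/2)
  'd': [1/6 + 1/2*2/3, 1/6 + 1/2*1/1) = [1/2, 2/3)
  emit 'a', narrow to [1/6, 1/4)
Step 3: interval [1/6, 1/4), width = 1/4 - 1/6 = 1/12
  'a': [1/6 + 1/12*0/1, 1/6 + 1/12*1/6) = [1/6, 13/72)
  'f': [1/6 + 1/12*1/6, 1/6 + 1/12*2/3) = [13/72, 2/9)
  'd': [1/6 + 1/12*2/3, 1/6 + 1/12*1/1) = [2/9, 1/4) <- contains code 17/72
  emit 'd', narrow to [2/9, 1/4)

Answer: symbol=f low=1/6 high=2/3
symbol=a low=1/6 high=1/4
symbol=d low=2/9 high=1/4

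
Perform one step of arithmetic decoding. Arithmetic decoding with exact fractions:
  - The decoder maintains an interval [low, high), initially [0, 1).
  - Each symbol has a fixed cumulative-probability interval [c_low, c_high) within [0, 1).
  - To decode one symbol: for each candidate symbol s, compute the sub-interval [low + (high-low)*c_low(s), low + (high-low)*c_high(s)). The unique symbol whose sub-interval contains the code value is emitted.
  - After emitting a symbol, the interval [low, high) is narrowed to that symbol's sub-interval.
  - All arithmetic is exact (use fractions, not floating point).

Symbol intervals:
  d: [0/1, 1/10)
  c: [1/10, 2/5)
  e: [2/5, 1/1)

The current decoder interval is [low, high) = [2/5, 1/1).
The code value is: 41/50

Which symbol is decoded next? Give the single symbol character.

Interval width = high − low = 1/1 − 2/5 = 3/5
Scaled code = (code − low) / width = (41/50 − 2/5) / 3/5 = 7/10
  d: [0/1, 1/10) 
  c: [1/10, 2/5) 
  e: [2/5, 1/1) ← scaled code falls here ✓

Answer: e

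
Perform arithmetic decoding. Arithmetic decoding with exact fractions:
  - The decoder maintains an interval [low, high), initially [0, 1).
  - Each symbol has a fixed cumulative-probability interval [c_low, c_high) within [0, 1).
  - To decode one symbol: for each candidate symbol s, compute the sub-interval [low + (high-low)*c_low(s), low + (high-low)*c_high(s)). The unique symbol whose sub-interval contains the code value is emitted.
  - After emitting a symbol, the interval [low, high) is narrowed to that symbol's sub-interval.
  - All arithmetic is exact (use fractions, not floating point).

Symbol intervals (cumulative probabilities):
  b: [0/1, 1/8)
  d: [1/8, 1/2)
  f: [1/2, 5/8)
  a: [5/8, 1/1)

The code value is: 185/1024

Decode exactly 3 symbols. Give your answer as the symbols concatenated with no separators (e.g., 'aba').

Answer: ddb

Derivation:
Step 1: interval [0/1, 1/1), width = 1/1 - 0/1 = 1/1
  'b': [0/1 + 1/1*0/1, 0/1 + 1/1*1/8) = [0/1, 1/8)
  'd': [0/1 + 1/1*1/8, 0/1 + 1/1*1/2) = [1/8, 1/2) <- contains code 185/1024
  'f': [0/1 + 1/1*1/2, 0/1 + 1/1*5/8) = [1/2, 5/8)
  'a': [0/1 + 1/1*5/8, 0/1 + 1/1*1/1) = [5/8, 1/1)
  emit 'd', narrow to [1/8, 1/2)
Step 2: interval [1/8, 1/2), width = 1/2 - 1/8 = 3/8
  'b': [1/8 + 3/8*0/1, 1/8 + 3/8*1/8) = [1/8, 11/64)
  'd': [1/8 + 3/8*1/8, 1/8 + 3/8*1/2) = [11/64, 5/16) <- contains code 185/1024
  'f': [1/8 + 3/8*1/2, 1/8 + 3/8*5/8) = [5/16, 23/64)
  'a': [1/8 + 3/8*5/8, 1/8 + 3/8*1/1) = [23/64, 1/2)
  emit 'd', narrow to [11/64, 5/16)
Step 3: interval [11/64, 5/16), width = 5/16 - 11/64 = 9/64
  'b': [11/64 + 9/64*0/1, 11/64 + 9/64*1/8) = [11/64, 97/512) <- contains code 185/1024
  'd': [11/64 + 9/64*1/8, 11/64 + 9/64*1/2) = [97/512, 31/128)
  'f': [11/64 + 9/64*1/2, 11/64 + 9/64*5/8) = [31/128, 133/512)
  'a': [11/64 + 9/64*5/8, 11/64 + 9/64*1/1) = [133/512, 5/16)
  emit 'b', narrow to [11/64, 97/512)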